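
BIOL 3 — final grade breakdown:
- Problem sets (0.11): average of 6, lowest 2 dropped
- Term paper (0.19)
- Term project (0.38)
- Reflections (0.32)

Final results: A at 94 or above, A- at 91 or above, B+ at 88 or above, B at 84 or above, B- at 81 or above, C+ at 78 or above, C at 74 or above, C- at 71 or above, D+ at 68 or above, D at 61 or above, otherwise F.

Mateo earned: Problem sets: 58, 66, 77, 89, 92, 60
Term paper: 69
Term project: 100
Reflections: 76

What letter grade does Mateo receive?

Problem sets: drop 58, 60 → average of remaining 4 = 324/4 = 81
Weighted total:
  Problem sets 81 × 0.11 = 8.91
  Term paper 69 × 0.19 = 13.11
  Term project 100 × 0.38 = 38
  Reflections 76 × 0.32 = 24.32
Sum = 84.34
84.34 is ≥ 84 and < 88 → B

B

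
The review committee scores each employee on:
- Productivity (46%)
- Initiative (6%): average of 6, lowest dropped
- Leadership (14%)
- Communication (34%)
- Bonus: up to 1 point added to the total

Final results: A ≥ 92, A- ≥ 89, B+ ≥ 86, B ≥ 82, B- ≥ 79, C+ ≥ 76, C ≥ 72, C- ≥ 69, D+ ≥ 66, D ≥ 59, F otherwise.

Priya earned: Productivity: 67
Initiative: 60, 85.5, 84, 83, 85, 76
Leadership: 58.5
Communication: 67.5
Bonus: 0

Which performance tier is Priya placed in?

D+

Initiative: drop 60 → average of remaining 5 = 413.5/5 = 82.7
Weighted total:
  Productivity 67 × 0.46 = 30.82
  Initiative 82.7 × 0.06 = 4.962
  Leadership 58.5 × 0.14 = 8.19
  Communication 67.5 × 0.34 = 22.95
Sum = 66.922
Bonus: 66.922 + 0 = 66.922
66.922 is ≥ 66 and < 69 → D+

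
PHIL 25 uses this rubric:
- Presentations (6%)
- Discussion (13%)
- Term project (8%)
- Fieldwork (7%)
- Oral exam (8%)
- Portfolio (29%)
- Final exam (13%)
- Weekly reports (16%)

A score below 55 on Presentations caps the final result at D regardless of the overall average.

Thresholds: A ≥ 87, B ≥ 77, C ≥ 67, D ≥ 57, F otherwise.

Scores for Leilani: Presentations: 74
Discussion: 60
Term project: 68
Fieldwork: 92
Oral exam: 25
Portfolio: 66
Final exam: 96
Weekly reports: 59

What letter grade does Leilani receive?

Presentations score 74 ≥ 55: minimum met.
Weighted total:
  Presentations 74 × 0.06 = 4.44
  Discussion 60 × 0.13 = 7.8
  Term project 68 × 0.08 = 5.44
  Fieldwork 92 × 0.07 = 6.44
  Oral exam 25 × 0.08 = 2
  Portfolio 66 × 0.29 = 19.14
  Final exam 96 × 0.13 = 12.48
  Weekly reports 59 × 0.16 = 9.44
Sum = 67.18
67.18 is ≥ 67 and < 77 → C

C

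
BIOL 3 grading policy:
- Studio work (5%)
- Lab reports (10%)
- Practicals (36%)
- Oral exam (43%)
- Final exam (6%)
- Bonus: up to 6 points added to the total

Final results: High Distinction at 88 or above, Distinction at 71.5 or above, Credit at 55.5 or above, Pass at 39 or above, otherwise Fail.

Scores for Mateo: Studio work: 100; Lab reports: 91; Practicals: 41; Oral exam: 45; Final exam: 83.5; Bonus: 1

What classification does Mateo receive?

Pass

Weighted total:
  Studio work 100 × 0.05 = 5
  Lab reports 91 × 0.1 = 9.1
  Practicals 41 × 0.36 = 14.76
  Oral exam 45 × 0.43 = 19.35
  Final exam 83.5 × 0.06 = 5.01
Sum = 53.22
Bonus: 53.22 + 1 = 54.22
54.22 is ≥ 39 and < 55.5 → Pass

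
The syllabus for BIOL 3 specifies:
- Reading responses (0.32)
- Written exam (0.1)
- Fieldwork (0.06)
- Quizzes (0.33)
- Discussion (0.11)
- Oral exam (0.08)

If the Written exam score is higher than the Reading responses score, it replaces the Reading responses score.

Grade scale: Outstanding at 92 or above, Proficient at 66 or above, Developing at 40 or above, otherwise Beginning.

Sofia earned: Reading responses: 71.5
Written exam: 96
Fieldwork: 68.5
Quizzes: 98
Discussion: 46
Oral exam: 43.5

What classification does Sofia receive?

Written exam (96) > Reading responses (71.5), so Reading responses counts as 96.
Weighted total:
  Reading responses 96 × 0.32 = 30.72
  Written exam 96 × 0.1 = 9.6
  Fieldwork 68.5 × 0.06 = 4.11
  Quizzes 98 × 0.33 = 32.34
  Discussion 46 × 0.11 = 5.06
  Oral exam 43.5 × 0.08 = 3.48
Sum = 85.31
85.31 is ≥ 66 and < 92 → Proficient

Proficient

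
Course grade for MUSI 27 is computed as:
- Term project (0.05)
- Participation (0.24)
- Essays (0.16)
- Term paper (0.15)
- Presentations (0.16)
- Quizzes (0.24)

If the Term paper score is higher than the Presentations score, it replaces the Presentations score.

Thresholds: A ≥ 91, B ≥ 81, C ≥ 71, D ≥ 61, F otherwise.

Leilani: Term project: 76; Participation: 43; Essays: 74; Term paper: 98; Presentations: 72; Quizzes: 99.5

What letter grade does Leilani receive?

Term paper (98) > Presentations (72), so Presentations counts as 98.
Weighted total:
  Term project 76 × 0.05 = 3.8
  Participation 43 × 0.24 = 10.32
  Essays 74 × 0.16 = 11.84
  Term paper 98 × 0.15 = 14.7
  Presentations 98 × 0.16 = 15.68
  Quizzes 99.5 × 0.24 = 23.88
Sum = 80.22
80.22 is ≥ 71 and < 81 → C

C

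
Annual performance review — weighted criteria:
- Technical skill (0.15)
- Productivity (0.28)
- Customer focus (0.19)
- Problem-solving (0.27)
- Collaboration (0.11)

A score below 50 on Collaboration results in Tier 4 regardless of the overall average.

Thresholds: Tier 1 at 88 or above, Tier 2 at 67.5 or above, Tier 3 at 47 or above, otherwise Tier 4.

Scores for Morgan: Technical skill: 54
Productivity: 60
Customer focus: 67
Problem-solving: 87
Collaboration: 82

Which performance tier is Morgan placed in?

Tier 2

Collaboration score 82 ≥ 50: minimum met.
Weighted total:
  Technical skill 54 × 0.15 = 8.1
  Productivity 60 × 0.28 = 16.8
  Customer focus 67 × 0.19 = 12.73
  Problem-solving 87 × 0.27 = 23.49
  Collaboration 82 × 0.11 = 9.02
Sum = 70.14
70.14 is ≥ 67.5 and < 88 → Tier 2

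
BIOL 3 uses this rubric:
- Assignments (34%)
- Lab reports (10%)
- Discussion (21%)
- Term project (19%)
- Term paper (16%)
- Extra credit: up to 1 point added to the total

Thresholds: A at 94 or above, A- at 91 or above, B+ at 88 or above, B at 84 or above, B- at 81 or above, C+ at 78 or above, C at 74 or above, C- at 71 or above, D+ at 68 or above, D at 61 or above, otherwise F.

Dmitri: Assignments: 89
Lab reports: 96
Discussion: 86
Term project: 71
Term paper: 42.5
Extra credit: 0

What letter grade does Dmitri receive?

C+

Weighted total:
  Assignments 89 × 0.34 = 30.26
  Lab reports 96 × 0.1 = 9.6
  Discussion 86 × 0.21 = 18.06
  Term project 71 × 0.19 = 13.49
  Term paper 42.5 × 0.16 = 6.8
Sum = 78.21
Extra credit: 78.21 + 0 = 78.21
78.21 is ≥ 78 and < 81 → C+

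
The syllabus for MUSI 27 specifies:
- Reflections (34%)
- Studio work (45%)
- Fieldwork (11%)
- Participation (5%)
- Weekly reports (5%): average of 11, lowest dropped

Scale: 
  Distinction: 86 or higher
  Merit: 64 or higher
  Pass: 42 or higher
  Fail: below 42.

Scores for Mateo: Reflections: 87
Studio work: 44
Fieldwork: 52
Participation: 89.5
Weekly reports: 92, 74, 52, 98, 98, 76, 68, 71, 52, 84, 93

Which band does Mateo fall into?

Pass

Weekly reports: drop 52 → average of remaining 10 = 806/10 = 80.6
Weighted total:
  Reflections 87 × 0.34 = 29.58
  Studio work 44 × 0.45 = 19.8
  Fieldwork 52 × 0.11 = 5.72
  Participation 89.5 × 0.05 = 4.475
  Weekly reports 80.6 × 0.05 = 4.03
Sum = 63.605
63.605 is ≥ 42 and < 64 → Pass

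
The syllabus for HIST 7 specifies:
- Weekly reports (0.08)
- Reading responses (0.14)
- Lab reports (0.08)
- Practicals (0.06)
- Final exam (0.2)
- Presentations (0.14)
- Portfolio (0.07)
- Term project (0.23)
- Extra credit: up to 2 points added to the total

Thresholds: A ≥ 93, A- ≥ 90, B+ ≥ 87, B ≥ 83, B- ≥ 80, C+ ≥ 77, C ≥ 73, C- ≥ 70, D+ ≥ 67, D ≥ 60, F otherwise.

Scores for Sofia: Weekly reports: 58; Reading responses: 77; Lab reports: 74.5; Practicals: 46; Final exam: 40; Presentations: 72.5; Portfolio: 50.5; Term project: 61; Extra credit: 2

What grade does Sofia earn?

Weighted total:
  Weekly reports 58 × 0.08 = 4.64
  Reading responses 77 × 0.14 = 10.78
  Lab reports 74.5 × 0.08 = 5.96
  Practicals 46 × 0.06 = 2.76
  Final exam 40 × 0.2 = 8
  Presentations 72.5 × 0.14 = 10.15
  Portfolio 50.5 × 0.07 = 3.535
  Term project 61 × 0.23 = 14.03
Sum = 59.855
Extra credit: 59.855 + 2 = 61.855
61.855 is ≥ 60 and < 67 → D

D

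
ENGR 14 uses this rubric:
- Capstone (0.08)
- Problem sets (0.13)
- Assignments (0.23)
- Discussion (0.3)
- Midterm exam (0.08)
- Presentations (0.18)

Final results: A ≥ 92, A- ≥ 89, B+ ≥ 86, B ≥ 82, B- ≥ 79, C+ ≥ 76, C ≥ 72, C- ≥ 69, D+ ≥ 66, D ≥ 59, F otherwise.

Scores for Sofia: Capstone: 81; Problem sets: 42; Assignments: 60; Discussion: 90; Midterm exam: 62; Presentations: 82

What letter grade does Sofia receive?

C

Weighted total:
  Capstone 81 × 0.08 = 6.48
  Problem sets 42 × 0.13 = 5.46
  Assignments 60 × 0.23 = 13.8
  Discussion 90 × 0.3 = 27
  Midterm exam 62 × 0.08 = 4.96
  Presentations 82 × 0.18 = 14.76
Sum = 72.46
72.46 is ≥ 72 and < 76 → C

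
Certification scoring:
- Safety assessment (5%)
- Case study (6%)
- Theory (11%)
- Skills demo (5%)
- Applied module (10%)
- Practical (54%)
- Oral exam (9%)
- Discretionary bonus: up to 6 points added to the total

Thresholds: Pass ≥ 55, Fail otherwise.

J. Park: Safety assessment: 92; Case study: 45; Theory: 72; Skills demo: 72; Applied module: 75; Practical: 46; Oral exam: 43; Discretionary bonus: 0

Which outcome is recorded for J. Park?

Pass

Weighted total:
  Safety assessment 92 × 0.05 = 4.6
  Case study 45 × 0.06 = 2.7
  Theory 72 × 0.11 = 7.92
  Skills demo 72 × 0.05 = 3.6
  Applied module 75 × 0.1 = 7.5
  Practical 46 × 0.54 = 24.84
  Oral exam 43 × 0.09 = 3.87
Sum = 55.03
Discretionary bonus: 55.03 + 0 = 55.03
55.03 ≥ 55 → Pass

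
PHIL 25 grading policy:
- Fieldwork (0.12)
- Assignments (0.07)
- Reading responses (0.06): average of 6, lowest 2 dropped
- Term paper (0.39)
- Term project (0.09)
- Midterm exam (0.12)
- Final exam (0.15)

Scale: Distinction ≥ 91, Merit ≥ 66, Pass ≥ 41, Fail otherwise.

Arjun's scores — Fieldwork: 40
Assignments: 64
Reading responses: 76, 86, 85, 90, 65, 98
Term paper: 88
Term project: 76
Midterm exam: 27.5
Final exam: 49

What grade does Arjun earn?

Reading responses: drop 65, 76 → average of remaining 4 = 359/4 = 89.75
Weighted total:
  Fieldwork 40 × 0.12 = 4.8
  Assignments 64 × 0.07 = 4.48
  Reading responses 89.75 × 0.06 = 5.385
  Term paper 88 × 0.39 = 34.32
  Term project 76 × 0.09 = 6.84
  Midterm exam 27.5 × 0.12 = 3.3
  Final exam 49 × 0.15 = 7.35
Sum = 66.475
66.475 is ≥ 66 and < 91 → Merit

Merit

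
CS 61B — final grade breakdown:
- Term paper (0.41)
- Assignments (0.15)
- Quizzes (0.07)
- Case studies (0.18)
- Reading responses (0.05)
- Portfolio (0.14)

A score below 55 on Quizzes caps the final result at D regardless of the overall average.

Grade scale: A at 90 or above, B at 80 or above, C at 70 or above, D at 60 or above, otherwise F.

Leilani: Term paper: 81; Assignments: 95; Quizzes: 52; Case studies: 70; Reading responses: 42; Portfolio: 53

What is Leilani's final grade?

Quizzes score 52 < 55: minimum not met.
Weighted total:
  Term paper 81 × 0.41 = 33.21
  Assignments 95 × 0.15 = 14.25
  Quizzes 52 × 0.07 = 3.64
  Case studies 70 × 0.18 = 12.6
  Reading responses 42 × 0.05 = 2.1
  Portfolio 53 × 0.14 = 7.42
Sum = 73.22
73.22 would be C; cap at D applies → D.

D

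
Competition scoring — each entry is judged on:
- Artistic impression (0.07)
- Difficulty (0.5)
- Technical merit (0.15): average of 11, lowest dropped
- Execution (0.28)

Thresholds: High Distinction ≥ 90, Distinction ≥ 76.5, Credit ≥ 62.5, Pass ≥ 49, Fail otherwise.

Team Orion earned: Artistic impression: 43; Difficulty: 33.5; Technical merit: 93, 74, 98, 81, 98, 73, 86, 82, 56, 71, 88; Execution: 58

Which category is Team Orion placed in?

Technical merit: drop 56 → average of remaining 10 = 844/10 = 84.4
Weighted total:
  Artistic impression 43 × 0.07 = 3.01
  Difficulty 33.5 × 0.5 = 16.75
  Technical merit 84.4 × 0.15 = 12.66
  Execution 58 × 0.28 = 16.24
Sum = 48.66
48.66 < 49 → Fail

Fail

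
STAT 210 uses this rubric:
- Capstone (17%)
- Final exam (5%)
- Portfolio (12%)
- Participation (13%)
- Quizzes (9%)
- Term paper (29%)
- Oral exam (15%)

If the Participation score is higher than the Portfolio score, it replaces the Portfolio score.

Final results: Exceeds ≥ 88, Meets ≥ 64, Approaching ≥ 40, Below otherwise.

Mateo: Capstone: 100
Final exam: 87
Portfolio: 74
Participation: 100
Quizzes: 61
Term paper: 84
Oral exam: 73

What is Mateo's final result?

Meets

Participation (100) > Portfolio (74), so Portfolio counts as 100.
Weighted total:
  Capstone 100 × 0.17 = 17
  Final exam 87 × 0.05 = 4.35
  Portfolio 100 × 0.12 = 12
  Participation 100 × 0.13 = 13
  Quizzes 61 × 0.09 = 5.49
  Term paper 84 × 0.29 = 24.36
  Oral exam 73 × 0.15 = 10.95
Sum = 87.15
87.15 is ≥ 64 and < 88 → Meets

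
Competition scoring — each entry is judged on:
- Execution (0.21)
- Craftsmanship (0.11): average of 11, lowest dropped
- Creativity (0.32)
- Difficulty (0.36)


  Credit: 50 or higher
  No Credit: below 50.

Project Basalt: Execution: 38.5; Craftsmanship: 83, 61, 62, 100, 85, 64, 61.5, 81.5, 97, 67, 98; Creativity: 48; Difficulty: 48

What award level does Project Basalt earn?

Craftsmanship: drop 61 → average of remaining 10 = 799/10 = 79.9
Weighted total:
  Execution 38.5 × 0.21 = 8.085
  Craftsmanship 79.9 × 0.11 = 8.789
  Creativity 48 × 0.32 = 15.36
  Difficulty 48 × 0.36 = 17.28
Sum = 49.514
49.514 < 50 → No Credit

No Credit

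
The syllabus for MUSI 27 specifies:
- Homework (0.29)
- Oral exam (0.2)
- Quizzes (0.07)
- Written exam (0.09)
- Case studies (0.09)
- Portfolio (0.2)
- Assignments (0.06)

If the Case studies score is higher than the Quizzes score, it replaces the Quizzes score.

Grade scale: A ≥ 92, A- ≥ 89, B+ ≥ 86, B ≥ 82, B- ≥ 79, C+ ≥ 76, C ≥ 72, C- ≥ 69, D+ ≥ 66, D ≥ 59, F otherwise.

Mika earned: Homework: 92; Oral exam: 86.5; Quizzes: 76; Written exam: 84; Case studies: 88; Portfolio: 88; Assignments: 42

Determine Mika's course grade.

Case studies (88) > Quizzes (76), so Quizzes counts as 88.
Weighted total:
  Homework 92 × 0.29 = 26.68
  Oral exam 86.5 × 0.2 = 17.3
  Quizzes 88 × 0.07 = 6.16
  Written exam 84 × 0.09 = 7.56
  Case studies 88 × 0.09 = 7.92
  Portfolio 88 × 0.2 = 17.6
  Assignments 42 × 0.06 = 2.52
Sum = 85.74
85.74 is ≥ 82 and < 86 → B

B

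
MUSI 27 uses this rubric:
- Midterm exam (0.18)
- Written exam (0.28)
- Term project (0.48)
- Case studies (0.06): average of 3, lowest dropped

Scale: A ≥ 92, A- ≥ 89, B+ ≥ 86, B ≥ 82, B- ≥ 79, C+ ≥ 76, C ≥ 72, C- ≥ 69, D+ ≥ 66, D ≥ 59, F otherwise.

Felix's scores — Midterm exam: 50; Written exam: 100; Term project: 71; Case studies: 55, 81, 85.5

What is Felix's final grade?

C+

Case studies: drop 55 → average of remaining 2 = 166.5/2 = 83.25
Weighted total:
  Midterm exam 50 × 0.18 = 9
  Written exam 100 × 0.28 = 28
  Term project 71 × 0.48 = 34.08
  Case studies 83.25 × 0.06 = 4.995
Sum = 76.075
76.075 is ≥ 76 and < 79 → C+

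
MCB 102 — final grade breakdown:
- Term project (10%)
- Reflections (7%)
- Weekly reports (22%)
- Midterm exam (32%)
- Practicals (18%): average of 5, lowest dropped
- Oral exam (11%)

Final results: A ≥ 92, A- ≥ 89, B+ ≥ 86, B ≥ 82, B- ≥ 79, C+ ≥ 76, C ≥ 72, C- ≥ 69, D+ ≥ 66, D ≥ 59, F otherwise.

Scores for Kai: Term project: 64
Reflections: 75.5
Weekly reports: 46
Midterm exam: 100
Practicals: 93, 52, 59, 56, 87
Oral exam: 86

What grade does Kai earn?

C+

Practicals: drop 52 → average of remaining 4 = 295/4 = 73.75
Weighted total:
  Term project 64 × 0.1 = 6.4
  Reflections 75.5 × 0.07 = 5.285
  Weekly reports 46 × 0.22 = 10.12
  Midterm exam 100 × 0.32 = 32
  Practicals 73.75 × 0.18 = 13.275
  Oral exam 86 × 0.11 = 9.46
Sum = 76.54
76.54 is ≥ 76 and < 79 → C+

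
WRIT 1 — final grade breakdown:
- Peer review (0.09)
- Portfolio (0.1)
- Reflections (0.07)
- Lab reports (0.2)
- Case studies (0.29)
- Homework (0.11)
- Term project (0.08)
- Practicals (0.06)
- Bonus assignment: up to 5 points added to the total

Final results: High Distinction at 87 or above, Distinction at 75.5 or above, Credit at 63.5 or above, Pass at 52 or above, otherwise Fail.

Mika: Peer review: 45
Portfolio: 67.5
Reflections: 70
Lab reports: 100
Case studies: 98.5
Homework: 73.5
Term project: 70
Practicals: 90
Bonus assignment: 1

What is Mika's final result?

Weighted total:
  Peer review 45 × 0.09 = 4.05
  Portfolio 67.5 × 0.1 = 6.75
  Reflections 70 × 0.07 = 4.9
  Lab reports 100 × 0.2 = 20
  Case studies 98.5 × 0.29 = 28.565
  Homework 73.5 × 0.11 = 8.085
  Term project 70 × 0.08 = 5.6
  Practicals 90 × 0.06 = 5.4
Sum = 83.35
Bonus assignment: 83.35 + 1 = 84.35
84.35 is ≥ 75.5 and < 87 → Distinction

Distinction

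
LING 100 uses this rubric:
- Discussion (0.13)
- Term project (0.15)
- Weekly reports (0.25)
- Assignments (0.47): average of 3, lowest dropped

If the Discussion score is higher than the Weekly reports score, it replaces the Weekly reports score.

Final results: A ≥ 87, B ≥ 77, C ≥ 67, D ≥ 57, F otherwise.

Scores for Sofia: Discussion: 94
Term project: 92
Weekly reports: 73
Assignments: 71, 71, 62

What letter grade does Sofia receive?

B

Assignments: drop 62 → average of remaining 2 = 142/2 = 71
Discussion (94) > Weekly reports (73), so Weekly reports counts as 94.
Weighted total:
  Discussion 94 × 0.13 = 12.22
  Term project 92 × 0.15 = 13.8
  Weekly reports 94 × 0.25 = 23.5
  Assignments 71 × 0.47 = 33.37
Sum = 82.89
82.89 is ≥ 77 and < 87 → B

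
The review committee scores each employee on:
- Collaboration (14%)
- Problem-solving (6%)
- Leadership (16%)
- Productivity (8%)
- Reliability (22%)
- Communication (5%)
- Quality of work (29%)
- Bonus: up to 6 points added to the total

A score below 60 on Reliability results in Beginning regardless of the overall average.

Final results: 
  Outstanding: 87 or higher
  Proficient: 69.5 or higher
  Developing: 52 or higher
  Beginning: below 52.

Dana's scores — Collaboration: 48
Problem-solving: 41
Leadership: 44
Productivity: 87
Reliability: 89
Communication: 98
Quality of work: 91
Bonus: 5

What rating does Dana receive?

Reliability score 89 ≥ 60: minimum met.
Weighted total:
  Collaboration 48 × 0.14 = 6.72
  Problem-solving 41 × 0.06 = 2.46
  Leadership 44 × 0.16 = 7.04
  Productivity 87 × 0.08 = 6.96
  Reliability 89 × 0.22 = 19.58
  Communication 98 × 0.05 = 4.9
  Quality of work 91 × 0.29 = 26.39
Sum = 74.05
Bonus: 74.05 + 5 = 79.05
79.05 is ≥ 69.5 and < 87 → Proficient

Proficient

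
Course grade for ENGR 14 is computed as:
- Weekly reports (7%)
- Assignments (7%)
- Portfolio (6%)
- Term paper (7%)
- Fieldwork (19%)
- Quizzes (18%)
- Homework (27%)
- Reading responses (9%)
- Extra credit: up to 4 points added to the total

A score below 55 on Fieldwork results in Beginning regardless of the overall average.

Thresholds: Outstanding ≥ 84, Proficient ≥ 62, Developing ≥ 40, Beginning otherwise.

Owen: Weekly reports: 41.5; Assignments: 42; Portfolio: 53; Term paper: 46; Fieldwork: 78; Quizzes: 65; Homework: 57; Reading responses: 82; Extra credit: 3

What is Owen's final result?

Proficient

Fieldwork score 78 ≥ 55: minimum met.
Weighted total:
  Weekly reports 41.5 × 0.07 = 2.905
  Assignments 42 × 0.07 = 2.94
  Portfolio 53 × 0.06 = 3.18
  Term paper 46 × 0.07 = 3.22
  Fieldwork 78 × 0.19 = 14.82
  Quizzes 65 × 0.18 = 11.7
  Homework 57 × 0.27 = 15.39
  Reading responses 82 × 0.09 = 7.38
Sum = 61.535
Extra credit: 61.535 + 3 = 64.535
64.535 is ≥ 62 and < 84 → Proficient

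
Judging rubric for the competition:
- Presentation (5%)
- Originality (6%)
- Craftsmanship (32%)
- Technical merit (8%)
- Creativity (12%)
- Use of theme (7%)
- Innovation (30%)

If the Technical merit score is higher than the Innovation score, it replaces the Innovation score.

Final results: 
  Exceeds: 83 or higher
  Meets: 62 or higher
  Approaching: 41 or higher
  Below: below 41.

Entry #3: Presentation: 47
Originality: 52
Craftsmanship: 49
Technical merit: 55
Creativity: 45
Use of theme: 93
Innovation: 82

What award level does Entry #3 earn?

Technical merit (55) ≤ Innovation (82), so Innovation stays at 82.
Weighted total:
  Presentation 47 × 0.05 = 2.35
  Originality 52 × 0.06 = 3.12
  Craftsmanship 49 × 0.32 = 15.68
  Technical merit 55 × 0.08 = 4.4
  Creativity 45 × 0.12 = 5.4
  Use of theme 93 × 0.07 = 6.51
  Innovation 82 × 0.3 = 24.6
Sum = 62.06
62.06 is ≥ 62 and < 83 → Meets

Meets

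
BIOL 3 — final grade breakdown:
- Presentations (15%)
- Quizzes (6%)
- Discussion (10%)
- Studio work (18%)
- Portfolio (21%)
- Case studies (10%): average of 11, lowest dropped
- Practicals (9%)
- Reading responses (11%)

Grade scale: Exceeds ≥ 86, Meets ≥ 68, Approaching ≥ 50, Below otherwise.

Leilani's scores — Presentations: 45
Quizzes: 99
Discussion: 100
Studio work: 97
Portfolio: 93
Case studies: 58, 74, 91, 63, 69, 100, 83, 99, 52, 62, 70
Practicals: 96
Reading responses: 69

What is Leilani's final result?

Meets

Case studies: drop 52 → average of remaining 10 = 769/10 = 76.9
Weighted total:
  Presentations 45 × 0.15 = 6.75
  Quizzes 99 × 0.06 = 5.94
  Discussion 100 × 0.1 = 10
  Studio work 97 × 0.18 = 17.46
  Portfolio 93 × 0.21 = 19.53
  Case studies 76.9 × 0.1 = 7.69
  Practicals 96 × 0.09 = 8.64
  Reading responses 69 × 0.11 = 7.59
Sum = 83.6
83.6 is ≥ 68 and < 86 → Meets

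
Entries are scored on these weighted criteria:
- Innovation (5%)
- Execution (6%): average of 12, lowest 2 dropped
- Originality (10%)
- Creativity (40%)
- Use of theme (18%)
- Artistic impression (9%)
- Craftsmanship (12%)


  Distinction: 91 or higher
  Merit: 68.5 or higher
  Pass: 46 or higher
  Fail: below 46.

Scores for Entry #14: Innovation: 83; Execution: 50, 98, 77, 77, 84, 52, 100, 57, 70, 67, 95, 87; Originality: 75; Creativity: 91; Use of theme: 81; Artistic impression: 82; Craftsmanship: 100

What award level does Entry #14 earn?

Execution: drop 50, 52 → average of remaining 10 = 812/10 = 81.2
Weighted total:
  Innovation 83 × 0.05 = 4.15
  Execution 81.2 × 0.06 = 4.872
  Originality 75 × 0.1 = 7.5
  Creativity 91 × 0.4 = 36.4
  Use of theme 81 × 0.18 = 14.58
  Artistic impression 82 × 0.09 = 7.38
  Craftsmanship 100 × 0.12 = 12
Sum = 86.882
86.882 is ≥ 68.5 and < 91 → Merit

Merit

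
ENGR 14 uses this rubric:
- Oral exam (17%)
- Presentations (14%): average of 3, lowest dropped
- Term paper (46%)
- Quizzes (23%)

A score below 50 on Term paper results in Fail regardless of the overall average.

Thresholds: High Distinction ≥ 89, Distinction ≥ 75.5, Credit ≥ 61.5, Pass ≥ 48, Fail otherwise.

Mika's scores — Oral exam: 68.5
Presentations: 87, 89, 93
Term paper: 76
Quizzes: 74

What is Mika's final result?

Presentations: drop 87 → average of remaining 2 = 182/2 = 91
Term paper score 76 ≥ 50: minimum met.
Weighted total:
  Oral exam 68.5 × 0.17 = 11.645
  Presentations 91 × 0.14 = 12.74
  Term paper 76 × 0.46 = 34.96
  Quizzes 74 × 0.23 = 17.02
Sum = 76.365
76.365 is ≥ 75.5 and < 89 → Distinction

Distinction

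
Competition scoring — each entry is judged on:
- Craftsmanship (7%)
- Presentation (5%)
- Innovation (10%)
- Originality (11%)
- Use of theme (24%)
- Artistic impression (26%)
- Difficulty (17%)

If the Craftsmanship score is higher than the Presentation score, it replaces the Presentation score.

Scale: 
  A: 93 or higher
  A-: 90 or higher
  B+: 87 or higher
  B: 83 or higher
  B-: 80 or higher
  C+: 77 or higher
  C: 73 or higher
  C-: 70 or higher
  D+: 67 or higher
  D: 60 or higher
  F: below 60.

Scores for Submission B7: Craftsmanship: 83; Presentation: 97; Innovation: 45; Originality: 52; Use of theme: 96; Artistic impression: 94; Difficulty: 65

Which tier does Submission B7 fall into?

C+

Craftsmanship (83) ≤ Presentation (97), so Presentation stays at 97.
Weighted total:
  Craftsmanship 83 × 0.07 = 5.81
  Presentation 97 × 0.05 = 4.85
  Innovation 45 × 0.1 = 4.5
  Originality 52 × 0.11 = 5.72
  Use of theme 96 × 0.24 = 23.04
  Artistic impression 94 × 0.26 = 24.44
  Difficulty 65 × 0.17 = 11.05
Sum = 79.41
79.41 is ≥ 77 and < 80 → C+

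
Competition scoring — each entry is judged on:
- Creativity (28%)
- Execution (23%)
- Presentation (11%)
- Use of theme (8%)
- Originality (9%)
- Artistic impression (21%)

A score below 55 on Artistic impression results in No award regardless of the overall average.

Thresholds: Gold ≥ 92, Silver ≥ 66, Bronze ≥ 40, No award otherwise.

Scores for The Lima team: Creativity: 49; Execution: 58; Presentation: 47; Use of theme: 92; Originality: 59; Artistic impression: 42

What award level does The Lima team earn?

Artistic impression score 42 < 55: minimum not met.
Weighted total:
  Creativity 49 × 0.28 = 13.72
  Execution 58 × 0.23 = 13.34
  Presentation 47 × 0.11 = 5.17
  Use of theme 92 × 0.08 = 7.36
  Originality 59 × 0.09 = 5.31
  Artistic impression 42 × 0.21 = 8.82
Sum = 53.72
Because the Artistic impression minimum was not met, the result is No award.

No award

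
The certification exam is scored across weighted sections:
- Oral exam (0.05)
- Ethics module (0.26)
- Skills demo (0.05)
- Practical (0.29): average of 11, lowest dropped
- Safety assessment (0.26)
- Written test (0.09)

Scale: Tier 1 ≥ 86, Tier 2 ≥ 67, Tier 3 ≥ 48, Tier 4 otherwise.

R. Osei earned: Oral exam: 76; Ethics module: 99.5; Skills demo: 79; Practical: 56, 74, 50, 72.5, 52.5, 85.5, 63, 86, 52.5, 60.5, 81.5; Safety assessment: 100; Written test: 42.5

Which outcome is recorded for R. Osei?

Tier 2

Practical: drop 50 → average of remaining 10 = 684/10 = 68.4
Weighted total:
  Oral exam 76 × 0.05 = 3.8
  Ethics module 99.5 × 0.26 = 25.87
  Skills demo 79 × 0.05 = 3.95
  Practical 68.4 × 0.29 = 19.836
  Safety assessment 100 × 0.26 = 26
  Written test 42.5 × 0.09 = 3.825
Sum = 83.281
83.281 is ≥ 67 and < 86 → Tier 2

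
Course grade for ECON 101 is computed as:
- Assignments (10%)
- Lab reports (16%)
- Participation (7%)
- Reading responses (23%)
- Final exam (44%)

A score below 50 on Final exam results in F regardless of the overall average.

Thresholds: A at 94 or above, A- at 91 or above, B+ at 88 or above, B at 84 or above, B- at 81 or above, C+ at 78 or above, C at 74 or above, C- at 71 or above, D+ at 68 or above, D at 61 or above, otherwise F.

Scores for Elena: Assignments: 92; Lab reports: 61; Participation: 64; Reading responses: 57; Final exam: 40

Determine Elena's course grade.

F

Final exam score 40 < 50: minimum not met.
Weighted total:
  Assignments 92 × 0.1 = 9.2
  Lab reports 61 × 0.16 = 9.76
  Participation 64 × 0.07 = 4.48
  Reading responses 57 × 0.23 = 13.11
  Final exam 40 × 0.44 = 17.6
Sum = 54.15
Because the Final exam minimum was not met, the result is F.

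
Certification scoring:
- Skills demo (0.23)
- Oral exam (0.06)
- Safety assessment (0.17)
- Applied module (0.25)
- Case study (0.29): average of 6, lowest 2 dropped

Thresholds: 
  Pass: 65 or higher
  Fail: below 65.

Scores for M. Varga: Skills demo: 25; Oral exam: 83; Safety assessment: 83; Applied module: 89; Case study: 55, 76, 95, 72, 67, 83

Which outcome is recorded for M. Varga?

Case study: drop 55, 67 → average of remaining 4 = 326/4 = 81.5
Weighted total:
  Skills demo 25 × 0.23 = 5.75
  Oral exam 83 × 0.06 = 4.98
  Safety assessment 83 × 0.17 = 14.11
  Applied module 89 × 0.25 = 22.25
  Case study 81.5 × 0.29 = 23.635
Sum = 70.725
70.725 ≥ 65 → Pass

Pass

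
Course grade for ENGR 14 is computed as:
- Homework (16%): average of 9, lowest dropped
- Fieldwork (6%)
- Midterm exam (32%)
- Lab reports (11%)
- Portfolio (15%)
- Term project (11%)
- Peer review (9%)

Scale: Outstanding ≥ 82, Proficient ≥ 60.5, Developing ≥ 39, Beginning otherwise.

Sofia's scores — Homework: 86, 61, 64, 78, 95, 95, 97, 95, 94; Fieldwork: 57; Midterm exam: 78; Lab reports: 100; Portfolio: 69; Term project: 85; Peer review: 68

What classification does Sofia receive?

Proficient

Homework: drop 61 → average of remaining 8 = 704/8 = 88
Weighted total:
  Homework 88 × 0.16 = 14.08
  Fieldwork 57 × 0.06 = 3.42
  Midterm exam 78 × 0.32 = 24.96
  Lab reports 100 × 0.11 = 11
  Portfolio 69 × 0.15 = 10.35
  Term project 85 × 0.11 = 9.35
  Peer review 68 × 0.09 = 6.12
Sum = 79.28
79.28 is ≥ 60.5 and < 82 → Proficient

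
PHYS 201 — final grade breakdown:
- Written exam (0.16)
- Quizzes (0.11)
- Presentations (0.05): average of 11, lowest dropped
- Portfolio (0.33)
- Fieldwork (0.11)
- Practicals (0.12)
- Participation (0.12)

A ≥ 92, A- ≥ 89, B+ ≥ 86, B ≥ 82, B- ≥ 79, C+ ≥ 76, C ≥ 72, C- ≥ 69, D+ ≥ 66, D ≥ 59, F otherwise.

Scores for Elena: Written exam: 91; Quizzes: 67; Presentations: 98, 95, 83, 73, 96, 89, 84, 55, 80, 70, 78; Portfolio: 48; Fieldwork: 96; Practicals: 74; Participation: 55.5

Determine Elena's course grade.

Presentations: drop 55 → average of remaining 10 = 846/10 = 84.6
Weighted total:
  Written exam 91 × 0.16 = 14.56
  Quizzes 67 × 0.11 = 7.37
  Presentations 84.6 × 0.05 = 4.23
  Portfolio 48 × 0.33 = 15.84
  Fieldwork 96 × 0.11 = 10.56
  Practicals 74 × 0.12 = 8.88
  Participation 55.5 × 0.12 = 6.66
Sum = 68.1
68.1 is ≥ 66 and < 69 → D+

D+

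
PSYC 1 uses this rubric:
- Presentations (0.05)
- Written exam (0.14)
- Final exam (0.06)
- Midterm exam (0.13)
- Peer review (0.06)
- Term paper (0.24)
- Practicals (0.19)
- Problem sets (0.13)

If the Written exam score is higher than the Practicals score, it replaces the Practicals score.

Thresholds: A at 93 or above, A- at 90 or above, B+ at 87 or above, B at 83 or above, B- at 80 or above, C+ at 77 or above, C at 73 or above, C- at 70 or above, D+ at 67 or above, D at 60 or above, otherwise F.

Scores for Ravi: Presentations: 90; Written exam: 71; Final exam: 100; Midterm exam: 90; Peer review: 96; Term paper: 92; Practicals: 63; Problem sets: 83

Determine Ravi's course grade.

B

Written exam (71) > Practicals (63), so Practicals counts as 71.
Weighted total:
  Presentations 90 × 0.05 = 4.5
  Written exam 71 × 0.14 = 9.94
  Final exam 100 × 0.06 = 6
  Midterm exam 90 × 0.13 = 11.7
  Peer review 96 × 0.06 = 5.76
  Term paper 92 × 0.24 = 22.08
  Practicals 71 × 0.19 = 13.49
  Problem sets 83 × 0.13 = 10.79
Sum = 84.26
84.26 is ≥ 83 and < 87 → B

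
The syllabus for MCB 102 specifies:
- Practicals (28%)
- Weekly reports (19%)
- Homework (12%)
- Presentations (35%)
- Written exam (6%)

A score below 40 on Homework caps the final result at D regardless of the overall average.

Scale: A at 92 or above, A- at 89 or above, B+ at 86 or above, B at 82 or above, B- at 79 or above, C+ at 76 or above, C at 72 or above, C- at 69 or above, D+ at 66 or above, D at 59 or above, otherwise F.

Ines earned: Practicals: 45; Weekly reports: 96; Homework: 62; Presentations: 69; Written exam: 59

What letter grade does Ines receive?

Homework score 62 ≥ 40: minimum met.
Weighted total:
  Practicals 45 × 0.28 = 12.6
  Weekly reports 96 × 0.19 = 18.24
  Homework 62 × 0.12 = 7.44
  Presentations 69 × 0.35 = 24.15
  Written exam 59 × 0.06 = 3.54
Sum = 65.97
65.97 is ≥ 59 and < 66 → D

D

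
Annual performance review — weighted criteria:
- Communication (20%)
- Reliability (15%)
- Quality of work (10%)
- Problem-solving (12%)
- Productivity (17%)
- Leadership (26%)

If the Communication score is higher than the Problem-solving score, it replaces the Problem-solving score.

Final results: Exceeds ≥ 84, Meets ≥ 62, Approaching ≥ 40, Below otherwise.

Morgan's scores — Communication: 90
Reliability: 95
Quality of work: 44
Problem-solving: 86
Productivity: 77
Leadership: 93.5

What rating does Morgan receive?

Exceeds

Communication (90) > Problem-solving (86), so Problem-solving counts as 90.
Weighted total:
  Communication 90 × 0.2 = 18
  Reliability 95 × 0.15 = 14.25
  Quality of work 44 × 0.1 = 4.4
  Problem-solving 90 × 0.12 = 10.8
  Productivity 77 × 0.17 = 13.09
  Leadership 93.5 × 0.26 = 24.31
Sum = 84.85
84.85 ≥ 84 → Exceeds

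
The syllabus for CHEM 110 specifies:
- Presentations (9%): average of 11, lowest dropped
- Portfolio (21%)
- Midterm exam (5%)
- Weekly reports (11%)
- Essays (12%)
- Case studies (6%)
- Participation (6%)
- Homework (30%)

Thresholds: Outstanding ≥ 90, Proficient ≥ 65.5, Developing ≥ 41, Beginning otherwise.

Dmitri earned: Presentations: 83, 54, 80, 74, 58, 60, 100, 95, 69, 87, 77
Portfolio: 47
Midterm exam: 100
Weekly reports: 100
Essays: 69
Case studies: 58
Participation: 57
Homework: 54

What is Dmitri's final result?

Presentations: drop 54 → average of remaining 10 = 783/10 = 78.3
Weighted total:
  Presentations 78.3 × 0.09 = 7.047
  Portfolio 47 × 0.21 = 9.87
  Midterm exam 100 × 0.05 = 5
  Weekly reports 100 × 0.11 = 11
  Essays 69 × 0.12 = 8.28
  Case studies 58 × 0.06 = 3.48
  Participation 57 × 0.06 = 3.42
  Homework 54 × 0.3 = 16.2
Sum = 64.297
64.297 is ≥ 41 and < 65.5 → Developing

Developing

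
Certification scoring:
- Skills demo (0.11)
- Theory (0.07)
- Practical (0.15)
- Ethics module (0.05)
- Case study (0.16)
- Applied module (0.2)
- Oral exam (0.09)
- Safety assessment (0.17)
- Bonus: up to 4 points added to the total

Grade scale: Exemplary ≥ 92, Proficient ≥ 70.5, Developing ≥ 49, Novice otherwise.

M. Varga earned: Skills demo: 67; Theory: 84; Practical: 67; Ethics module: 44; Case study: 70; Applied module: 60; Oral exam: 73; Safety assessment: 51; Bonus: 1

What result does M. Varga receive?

Developing

Weighted total:
  Skills demo 67 × 0.11 = 7.37
  Theory 84 × 0.07 = 5.88
  Practical 67 × 0.15 = 10.05
  Ethics module 44 × 0.05 = 2.2
  Case study 70 × 0.16 = 11.2
  Applied module 60 × 0.2 = 12
  Oral exam 73 × 0.09 = 6.57
  Safety assessment 51 × 0.17 = 8.67
Sum = 63.94
Bonus: 63.94 + 1 = 64.94
64.94 is ≥ 49 and < 70.5 → Developing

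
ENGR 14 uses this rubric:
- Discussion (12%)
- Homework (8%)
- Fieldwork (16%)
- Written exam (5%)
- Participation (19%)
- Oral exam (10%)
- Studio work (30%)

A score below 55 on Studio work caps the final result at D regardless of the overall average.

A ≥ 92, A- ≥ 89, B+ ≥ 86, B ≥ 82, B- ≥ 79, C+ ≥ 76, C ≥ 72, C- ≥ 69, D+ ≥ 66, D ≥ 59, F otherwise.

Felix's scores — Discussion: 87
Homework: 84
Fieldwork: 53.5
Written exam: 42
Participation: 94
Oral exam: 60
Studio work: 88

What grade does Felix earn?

C+

Studio work score 88 ≥ 55: minimum met.
Weighted total:
  Discussion 87 × 0.12 = 10.44
  Homework 84 × 0.08 = 6.72
  Fieldwork 53.5 × 0.16 = 8.56
  Written exam 42 × 0.05 = 2.1
  Participation 94 × 0.19 = 17.86
  Oral exam 60 × 0.1 = 6
  Studio work 88 × 0.3 = 26.4
Sum = 78.08
78.08 is ≥ 76 and < 79 → C+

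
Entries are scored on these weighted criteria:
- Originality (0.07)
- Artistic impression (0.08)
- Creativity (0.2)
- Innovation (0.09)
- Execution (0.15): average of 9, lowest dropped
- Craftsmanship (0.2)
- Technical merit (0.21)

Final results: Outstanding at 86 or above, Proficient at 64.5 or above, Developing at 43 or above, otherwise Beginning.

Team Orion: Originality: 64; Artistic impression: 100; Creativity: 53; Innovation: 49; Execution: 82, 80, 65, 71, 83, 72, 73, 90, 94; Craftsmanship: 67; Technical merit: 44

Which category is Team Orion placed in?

Developing

Execution: drop 65 → average of remaining 8 = 645/8 = 80.625
Weighted total:
  Originality 64 × 0.07 = 4.48
  Artistic impression 100 × 0.08 = 8
  Creativity 53 × 0.2 = 10.6
  Innovation 49 × 0.09 = 4.41
  Execution 80.625 × 0.15 = 12.09375
  Craftsmanship 67 × 0.2 = 13.4
  Technical merit 44 × 0.21 = 9.24
Sum = 62.22375
62.22375 is ≥ 43 and < 64.5 → Developing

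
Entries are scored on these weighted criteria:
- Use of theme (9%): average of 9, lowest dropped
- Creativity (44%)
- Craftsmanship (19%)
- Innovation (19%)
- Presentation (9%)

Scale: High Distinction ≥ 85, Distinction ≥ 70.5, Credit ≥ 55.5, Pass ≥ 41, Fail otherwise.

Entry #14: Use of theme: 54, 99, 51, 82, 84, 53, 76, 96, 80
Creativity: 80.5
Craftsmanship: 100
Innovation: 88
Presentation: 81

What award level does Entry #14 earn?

Use of theme: drop 51 → average of remaining 8 = 624/8 = 78
Weighted total:
  Use of theme 78 × 0.09 = 7.02
  Creativity 80.5 × 0.44 = 35.42
  Craftsmanship 100 × 0.19 = 19
  Innovation 88 × 0.19 = 16.72
  Presentation 81 × 0.09 = 7.29
Sum = 85.45
85.45 ≥ 85 → High Distinction

High Distinction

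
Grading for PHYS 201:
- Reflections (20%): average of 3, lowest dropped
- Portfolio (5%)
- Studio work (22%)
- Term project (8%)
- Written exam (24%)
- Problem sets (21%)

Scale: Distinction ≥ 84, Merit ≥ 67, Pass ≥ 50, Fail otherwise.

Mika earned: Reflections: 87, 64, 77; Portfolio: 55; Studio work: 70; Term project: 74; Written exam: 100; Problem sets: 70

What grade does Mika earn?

Merit

Reflections: drop 64 → average of remaining 2 = 164/2 = 82
Weighted total:
  Reflections 82 × 0.2 = 16.4
  Portfolio 55 × 0.05 = 2.75
  Studio work 70 × 0.22 = 15.4
  Term project 74 × 0.08 = 5.92
  Written exam 100 × 0.24 = 24
  Problem sets 70 × 0.21 = 14.7
Sum = 79.17
79.17 is ≥ 67 and < 84 → Merit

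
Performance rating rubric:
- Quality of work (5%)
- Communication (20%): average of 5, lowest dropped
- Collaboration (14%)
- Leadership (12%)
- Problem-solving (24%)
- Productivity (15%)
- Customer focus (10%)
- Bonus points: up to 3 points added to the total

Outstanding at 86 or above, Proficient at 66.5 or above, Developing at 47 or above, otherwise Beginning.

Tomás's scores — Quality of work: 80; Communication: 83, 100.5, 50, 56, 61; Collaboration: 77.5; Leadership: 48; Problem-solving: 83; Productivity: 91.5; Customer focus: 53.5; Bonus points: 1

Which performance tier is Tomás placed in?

Communication: drop 50 → average of remaining 4 = 300.5/4 = 75.125
Weighted total:
  Quality of work 80 × 0.05 = 4
  Communication 75.125 × 0.2 = 15.025
  Collaboration 77.5 × 0.14 = 10.85
  Leadership 48 × 0.12 = 5.76
  Problem-solving 83 × 0.24 = 19.92
  Productivity 91.5 × 0.15 = 13.725
  Customer focus 53.5 × 0.1 = 5.35
Sum = 74.63
Bonus points: 74.63 + 1 = 75.63
75.63 is ≥ 66.5 and < 86 → Proficient

Proficient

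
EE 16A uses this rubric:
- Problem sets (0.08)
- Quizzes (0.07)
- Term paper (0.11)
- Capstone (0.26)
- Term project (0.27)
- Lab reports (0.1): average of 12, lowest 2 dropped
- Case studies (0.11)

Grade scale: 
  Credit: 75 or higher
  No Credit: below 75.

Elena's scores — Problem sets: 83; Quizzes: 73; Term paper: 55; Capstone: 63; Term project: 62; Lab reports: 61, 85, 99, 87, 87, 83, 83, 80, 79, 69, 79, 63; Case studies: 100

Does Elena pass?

No Credit

Lab reports: drop 61, 63 → average of remaining 10 = 831/10 = 83.1
Weighted total:
  Problem sets 83 × 0.08 = 6.64
  Quizzes 73 × 0.07 = 5.11
  Term paper 55 × 0.11 = 6.05
  Capstone 63 × 0.26 = 16.38
  Term project 62 × 0.27 = 16.74
  Lab reports 83.1 × 0.1 = 8.31
  Case studies 100 × 0.11 = 11
Sum = 70.23
70.23 < 75 → No Credit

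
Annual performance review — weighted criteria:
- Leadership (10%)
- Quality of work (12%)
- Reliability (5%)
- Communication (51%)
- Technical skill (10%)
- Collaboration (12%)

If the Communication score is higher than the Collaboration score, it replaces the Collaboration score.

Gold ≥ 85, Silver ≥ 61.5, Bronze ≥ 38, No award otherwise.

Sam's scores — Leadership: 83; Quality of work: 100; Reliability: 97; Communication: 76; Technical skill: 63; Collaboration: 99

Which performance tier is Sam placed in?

Silver

Communication (76) ≤ Collaboration (99), so Collaboration stays at 99.
Weighted total:
  Leadership 83 × 0.1 = 8.3
  Quality of work 100 × 0.12 = 12
  Reliability 97 × 0.05 = 4.85
  Communication 76 × 0.51 = 38.76
  Technical skill 63 × 0.1 = 6.3
  Collaboration 99 × 0.12 = 11.88
Sum = 82.09
82.09 is ≥ 61.5 and < 85 → Silver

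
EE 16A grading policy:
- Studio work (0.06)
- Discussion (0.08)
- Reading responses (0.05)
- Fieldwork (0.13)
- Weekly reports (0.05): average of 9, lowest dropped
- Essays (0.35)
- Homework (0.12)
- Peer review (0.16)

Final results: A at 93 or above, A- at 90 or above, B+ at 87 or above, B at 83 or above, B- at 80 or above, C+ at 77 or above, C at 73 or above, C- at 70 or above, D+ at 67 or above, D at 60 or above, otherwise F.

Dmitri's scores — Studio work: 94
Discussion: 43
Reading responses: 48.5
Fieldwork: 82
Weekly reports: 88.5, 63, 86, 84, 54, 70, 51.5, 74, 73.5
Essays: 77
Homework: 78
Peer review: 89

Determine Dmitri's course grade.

C

Weekly reports: drop 51.5 → average of remaining 8 = 593/8 = 74.125
Weighted total:
  Studio work 94 × 0.06 = 5.64
  Discussion 43 × 0.08 = 3.44
  Reading responses 48.5 × 0.05 = 2.425
  Fieldwork 82 × 0.13 = 10.66
  Weekly reports 74.125 × 0.05 = 3.70625
  Essays 77 × 0.35 = 26.95
  Homework 78 × 0.12 = 9.36
  Peer review 89 × 0.16 = 14.24
Sum = 76.42125
76.42125 is ≥ 73 and < 77 → C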